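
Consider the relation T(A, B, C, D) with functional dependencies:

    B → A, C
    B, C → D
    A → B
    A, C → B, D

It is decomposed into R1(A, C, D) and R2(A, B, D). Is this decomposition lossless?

Yes

Common attributes: R1 ∩ R2 = {A, D}.
Closure of {A, D}: A → B applies, adding B; B → A, C applies, adding C. So (A, D)⁺ = {A, B, C, D}.
This closure contains every attribute of R1, so R1 ∩ R2 → R1. The join is lossless.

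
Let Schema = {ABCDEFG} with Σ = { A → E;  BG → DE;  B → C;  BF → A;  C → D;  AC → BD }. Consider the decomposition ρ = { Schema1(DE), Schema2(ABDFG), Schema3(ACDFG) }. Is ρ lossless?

No

Chase test. Columns are ABCDEFG; row i has aⱼ where attribute j ∈ Schemai, else bᵢⱼ.
Initial tableau (one row per fragment):
  row 1: b11 b12 b13 a4 a5 b16 b17
  row 2: a1 a2 b23 a4 b25 a6 a7
  row 3: a1 b32 a3 a4 b35 a6 a7
Rows 2 and 3 agree on A; apply A→E and equate their E entries.
No row becomes fully distinguished — the join is lossy.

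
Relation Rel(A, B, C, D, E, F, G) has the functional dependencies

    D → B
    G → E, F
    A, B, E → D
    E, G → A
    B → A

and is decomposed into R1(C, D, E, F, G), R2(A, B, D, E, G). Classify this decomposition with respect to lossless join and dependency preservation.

Lossless test: (D, E, G)⁺ = {A, B, D, E, F, G}, which contains all of one fragment — lossless.
Dependency preservation: every FD's attributes lie within a single fragment, so each can be enforced locally — preserved.

lossless and dependency-preserving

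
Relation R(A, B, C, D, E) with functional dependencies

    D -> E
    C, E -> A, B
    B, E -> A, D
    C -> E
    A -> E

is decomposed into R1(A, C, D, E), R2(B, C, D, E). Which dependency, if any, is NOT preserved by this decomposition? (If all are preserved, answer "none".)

B, E -> A, D

Check B, E → A, D: no single fragment contains all of {A, B, D, E}, and the restricted closure of {B, E} across the fragments never reaches {A, D}.
D → E is preserved.
C, E → A, B is preserved.
C → E is preserved.
A → E is preserved.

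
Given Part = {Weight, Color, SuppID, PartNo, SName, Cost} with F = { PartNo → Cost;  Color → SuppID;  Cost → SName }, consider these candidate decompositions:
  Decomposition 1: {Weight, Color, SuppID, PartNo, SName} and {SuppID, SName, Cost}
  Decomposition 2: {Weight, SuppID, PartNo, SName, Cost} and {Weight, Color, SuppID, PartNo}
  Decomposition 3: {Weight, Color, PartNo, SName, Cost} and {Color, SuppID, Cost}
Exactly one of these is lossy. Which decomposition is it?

Decomposition 1: common = {SuppID, SName}, closure = {SuppID, SName} → lossy.
Decomposition 2: common = {Weight, SuppID, PartNo}, closure = {Weight, SuppID, PartNo, SName, Cost} → lossless.
Decomposition 3: common = {Color, Cost}, closure = {Color, SuppID, SName, Cost} → lossless.

Decomposition 1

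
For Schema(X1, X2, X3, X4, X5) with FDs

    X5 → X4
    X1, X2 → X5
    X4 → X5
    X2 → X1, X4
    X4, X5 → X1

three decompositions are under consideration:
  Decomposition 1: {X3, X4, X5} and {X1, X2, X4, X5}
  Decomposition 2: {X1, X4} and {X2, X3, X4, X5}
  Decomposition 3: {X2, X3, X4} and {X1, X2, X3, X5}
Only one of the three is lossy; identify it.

Decomposition 1

Decomposition 1: common = {X4, X5}, closure = {X1, X4, X5} → lossy.
Decomposition 2: common = {X4}, closure = {X1, X4, X5} → lossless.
Decomposition 3: common = {X2, X3}, closure = {X1, X2, X3, X4, X5} → lossless.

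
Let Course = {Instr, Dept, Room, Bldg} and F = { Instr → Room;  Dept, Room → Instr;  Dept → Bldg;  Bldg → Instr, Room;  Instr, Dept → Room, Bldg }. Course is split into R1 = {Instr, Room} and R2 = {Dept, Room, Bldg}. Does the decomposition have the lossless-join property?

Common attributes: R1 ∩ R2 = {Room}.
No dependency enlarges {Room}, so (Room)⁺ = {Room}.
The closure contains neither all of R1 = {Instr, Room} nor all of R2 = {Dept, Room, Bldg}, so the common attributes are not a superkey of either fragment. The join is lossy.

No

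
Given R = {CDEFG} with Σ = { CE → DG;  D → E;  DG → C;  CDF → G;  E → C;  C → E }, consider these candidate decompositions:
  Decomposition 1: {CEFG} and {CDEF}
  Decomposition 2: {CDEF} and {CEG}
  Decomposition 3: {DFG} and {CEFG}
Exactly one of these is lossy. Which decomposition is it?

Decomposition 1: common = {CEF}, closure = {CDEFG} → lossless.
Decomposition 2: common = {CE}, closure = {CDEG} → lossless.
Decomposition 3: common = {FG}, closure = {FG} → lossy.

Decomposition 3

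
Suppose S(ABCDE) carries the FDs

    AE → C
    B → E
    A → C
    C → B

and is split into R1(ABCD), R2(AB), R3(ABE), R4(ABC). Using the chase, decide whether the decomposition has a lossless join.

Yes

Chase test. Columns are ABCDE; row i has aⱼ where attribute j ∈ Ri, else bᵢⱼ.
Initial tableau (one row per fragment):
  row 1: a1 a2 a3 a4 b15
  row 2: a1 a2 b23 b24 b25
  row 3: a1 a2 b33 b34 a5
  row 4: a1 a2 a3 b44 b45
Rows 1 and 2 agree on B; apply B→E and equate their E entries.
Rows 1 and 3 agree on B; apply B→E and equate their E entries.
Rows 1 and 4 agree on B; apply B→E and equate their E entries.
Rows 1 and 2 agree on A; apply A→C and equate their C entries.
Rows 1 and 3 agree on A; apply A→C and equate their C entries.
Row 1 is now all distinguished symbols — the join is lossless.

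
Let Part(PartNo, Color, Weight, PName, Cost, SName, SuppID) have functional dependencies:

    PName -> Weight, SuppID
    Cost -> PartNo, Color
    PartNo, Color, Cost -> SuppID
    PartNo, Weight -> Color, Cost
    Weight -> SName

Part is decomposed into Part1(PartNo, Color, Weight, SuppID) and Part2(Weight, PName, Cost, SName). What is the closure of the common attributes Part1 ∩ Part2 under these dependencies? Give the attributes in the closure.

Part1 ∩ Part2 = {Weight}.
Weight → SName applies, adding SName
Closure: {Weight, SName}.

Weight, SName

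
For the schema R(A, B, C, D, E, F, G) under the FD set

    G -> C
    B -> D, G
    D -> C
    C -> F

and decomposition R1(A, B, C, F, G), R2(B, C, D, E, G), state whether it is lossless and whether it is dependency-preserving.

lossy but dependency-preserving

Lossless test: (B, C, G)⁺ = {B, C, D, F, G}, which is a superkey of neither fragment — lossy.
Dependency preservation: every FD's attributes lie within a single fragment, so each can be enforced locally — preserved.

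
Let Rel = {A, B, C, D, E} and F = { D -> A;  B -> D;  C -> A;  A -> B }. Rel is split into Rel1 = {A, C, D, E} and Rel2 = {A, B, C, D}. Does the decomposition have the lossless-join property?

Yes

Common attributes: Rel1 ∩ Rel2 = {A, C, D}.
Closure of {A, C, D}: A → B applies, adding B. So (A, C, D)⁺ = {A, B, C, D}.
This closure contains every attribute of Rel2, so Rel1 ∩ Rel2 → Rel2. The join is lossless.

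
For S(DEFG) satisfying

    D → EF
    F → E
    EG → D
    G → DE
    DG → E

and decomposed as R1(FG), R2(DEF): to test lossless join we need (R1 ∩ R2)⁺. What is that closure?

R1 ∩ R2 = {F}.
F → E applies, adding E
Closure: {EF}.

EF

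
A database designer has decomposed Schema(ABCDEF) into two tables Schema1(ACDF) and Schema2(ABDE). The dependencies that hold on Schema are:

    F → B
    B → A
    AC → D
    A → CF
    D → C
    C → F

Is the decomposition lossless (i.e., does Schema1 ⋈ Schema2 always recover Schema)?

Yes

Common attributes: Schema1 ∩ Schema2 = {AD}.
Closure of {AD}: A → CF applies, adding CF; F → B applies, adding B. So (AD)⁺ = {ABCDF}.
This closure contains every attribute of Schema1, so Schema1 ∩ Schema2 → Schema1. The join is lossless.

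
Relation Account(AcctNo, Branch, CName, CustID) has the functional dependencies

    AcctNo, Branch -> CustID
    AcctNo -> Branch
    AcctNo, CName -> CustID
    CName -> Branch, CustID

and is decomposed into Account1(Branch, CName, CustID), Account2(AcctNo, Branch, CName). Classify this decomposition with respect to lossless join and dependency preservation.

lossless but not dependency-preserving

Lossless test: (Branch, CName)⁺ = {Branch, CName, CustID}, which contains all of one fragment — lossless.
Dependency preservation: the restricted closure of {AcctNo, Branch} across the fragments never reaches {CustID}, so AcctNo, Branch → CustID cannot be enforced without a join — not preserved.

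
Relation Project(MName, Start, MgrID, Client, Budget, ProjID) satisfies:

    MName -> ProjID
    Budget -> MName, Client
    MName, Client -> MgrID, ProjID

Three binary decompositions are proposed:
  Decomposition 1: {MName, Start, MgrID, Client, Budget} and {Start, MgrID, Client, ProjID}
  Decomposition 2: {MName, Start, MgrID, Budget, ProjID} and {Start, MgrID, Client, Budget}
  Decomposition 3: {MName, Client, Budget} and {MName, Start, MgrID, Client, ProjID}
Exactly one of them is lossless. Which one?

Decomposition 2

Decomposition 1: common = {Start, MgrID, Client}, closure = {Start, MgrID, Client} → lossy.
Decomposition 2: common = {Start, MgrID, Budget}, closure = {MName, Start, MgrID, Client, Budget, ProjID} → lossless.
Decomposition 3: common = {MName, Client}, closure = {MName, MgrID, Client, ProjID} → lossy.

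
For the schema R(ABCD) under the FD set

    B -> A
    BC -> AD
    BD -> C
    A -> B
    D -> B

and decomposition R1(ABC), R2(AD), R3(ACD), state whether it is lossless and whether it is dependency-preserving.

Lossless test (chase): Rows 1 and 2 agree on A; apply A→B and equate their B entries. Rows 1 and 3 agree on A; apply A→B and equate their B entries. Rows 1 and 3 agree on BC; apply BC→AD and equate their AD entries. Rows 1 and 2 agree on BD; apply BD→C and equate their C entries. Row 1 is now all distinguished symbols — the join is lossless.
Dependency preservation: BC → AD; BD → C; D → B are not contained in any single fragment, but the restricted closure of each left-hand side across the fragments still reaches the right-hand side; the remaining FDs each lie inside some fragment. All dependencies are preserved.

lossless and dependency-preserving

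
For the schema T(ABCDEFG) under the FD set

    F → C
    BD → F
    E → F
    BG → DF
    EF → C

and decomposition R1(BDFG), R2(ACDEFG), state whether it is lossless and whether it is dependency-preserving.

lossy but dependency-preserving

Lossless test: (DFG)⁺ = {CDFG}, which is a superkey of neither fragment — lossy.
Dependency preservation: every FD's attributes lie within a single fragment, so each can be enforced locally — preserved.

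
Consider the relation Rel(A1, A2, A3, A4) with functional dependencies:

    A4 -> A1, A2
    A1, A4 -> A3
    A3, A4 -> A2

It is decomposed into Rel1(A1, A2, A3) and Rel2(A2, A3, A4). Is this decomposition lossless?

Common attributes: Rel1 ∩ Rel2 = {A2, A3}.
No dependency enlarges {A2, A3}, so (A2, A3)⁺ = {A2, A3}.
The closure contains neither all of Rel1 = {A1, A2, A3} nor all of Rel2 = {A2, A3, A4}, so the common attributes are not a superkey of either fragment. The join is lossy.

No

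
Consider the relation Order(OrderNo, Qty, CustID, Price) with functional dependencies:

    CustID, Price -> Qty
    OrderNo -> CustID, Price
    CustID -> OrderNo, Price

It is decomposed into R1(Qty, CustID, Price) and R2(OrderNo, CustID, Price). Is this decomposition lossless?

Common attributes: R1 ∩ R2 = {CustID, Price}.
Closure of {CustID, Price}: CustID, Price → Qty applies, adding Qty; CustID → OrderNo, Price applies, adding OrderNo. So (CustID, Price)⁺ = {OrderNo, Qty, CustID, Price}.
This closure contains every attribute of R1, so R1 ∩ R2 → R1. The join is lossless.

Yes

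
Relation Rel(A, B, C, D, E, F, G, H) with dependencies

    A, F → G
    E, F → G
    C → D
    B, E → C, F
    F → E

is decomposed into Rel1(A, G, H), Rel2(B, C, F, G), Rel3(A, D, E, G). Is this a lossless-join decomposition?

No

Chase test. Columns are A, B, C, D, E, F, G, H; row i has aⱼ where attribute j ∈ Reli, else bᵢⱼ.
Initial tableau (one row per fragment):
  row 1: a1 b12 b13 b14 b15 b16 a7 a8
  row 2: b21 a2 a3 b24 b25 a6 a7 b28
  row 3: a1 b32 b33 a4 a5 b36 a7 b38
No row becomes fully distinguished — the join is lossy.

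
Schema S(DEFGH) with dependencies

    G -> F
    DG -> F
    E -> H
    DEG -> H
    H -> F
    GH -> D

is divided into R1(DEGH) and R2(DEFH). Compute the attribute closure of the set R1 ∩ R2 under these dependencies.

R1 ∩ R2 = {DEH}.
H → F applies, adding F
Closure: {DEFH}.

DEFH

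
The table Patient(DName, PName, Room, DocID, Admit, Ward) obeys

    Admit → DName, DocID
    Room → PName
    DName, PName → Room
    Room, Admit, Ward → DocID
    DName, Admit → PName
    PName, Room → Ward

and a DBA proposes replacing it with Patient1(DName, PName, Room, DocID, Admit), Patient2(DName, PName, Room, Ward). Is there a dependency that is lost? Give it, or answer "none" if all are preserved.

Admit → DName, DocID lies within Patient1.
Room → PName lies within Patient1.
DName, PName → Room lies within Patient1.
Room, Admit, Ward → DocID: restricted closure across fragments reaches DocID.
DName, Admit → PName lies within Patient1.
PName, Room → Ward lies within Patient2.
Every dependency is enforceable on the fragments, so the decomposition is dependency-preserving.

none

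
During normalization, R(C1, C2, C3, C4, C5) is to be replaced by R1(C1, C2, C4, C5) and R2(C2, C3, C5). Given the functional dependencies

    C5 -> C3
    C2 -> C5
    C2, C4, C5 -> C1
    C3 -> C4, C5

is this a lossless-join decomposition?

Yes

Common attributes: R1 ∩ R2 = {C2, C5}.
Closure of {C2, C5}: C5 → C3 applies, adding C3; C3 → C4, C5 applies, adding C4; C2, C4, C5 → C1 applies, adding C1. So (C2, C5)⁺ = {C1, C2, C3, C4, C5}.
This closure contains every attribute of R1, so R1 ∩ R2 → R1. The join is lossless.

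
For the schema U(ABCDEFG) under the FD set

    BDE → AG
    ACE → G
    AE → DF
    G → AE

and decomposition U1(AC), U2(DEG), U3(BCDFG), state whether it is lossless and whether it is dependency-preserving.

Lossless test (chase): Rows 2 and 3 agree on G; apply G→AE and equate their AE entries. Rows 2 and 3 agree on AE; apply AE→DF and equate their DF entries. No row becomes fully distinguished — the join is lossy.
Dependency preservation: the restricted closure of {BDE} across the fragments never reaches {AG}, so BDE → AG cannot be enforced without a join — not preserved.

lossy and not dependency-preserving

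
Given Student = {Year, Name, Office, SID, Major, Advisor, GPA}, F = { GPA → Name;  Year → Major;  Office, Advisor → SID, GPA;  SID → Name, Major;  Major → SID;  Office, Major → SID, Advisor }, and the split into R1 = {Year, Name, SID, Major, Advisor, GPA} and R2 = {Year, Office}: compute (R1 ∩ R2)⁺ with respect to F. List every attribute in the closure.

R1 ∩ R2 = {Year}.
Year → Major applies, adding Major
Major → SID applies, adding SID
SID → Name, Major applies, adding Name
Closure: {Year, Name, SID, Major}.

Year, Name, SID, Major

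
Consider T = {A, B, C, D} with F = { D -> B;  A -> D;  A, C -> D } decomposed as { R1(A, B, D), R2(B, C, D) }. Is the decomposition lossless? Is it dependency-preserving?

lossy but dependency-preserving

Lossless test: (B, D)⁺ = {B, D}, which is a superkey of neither fragment — lossy.
Dependency preservation: A, C → D is not contained in any single fragment, but the restricted closure of its left-hand side across the fragments still reaches the right-hand side; the remaining FDs each lie inside some fragment. All dependencies are preserved.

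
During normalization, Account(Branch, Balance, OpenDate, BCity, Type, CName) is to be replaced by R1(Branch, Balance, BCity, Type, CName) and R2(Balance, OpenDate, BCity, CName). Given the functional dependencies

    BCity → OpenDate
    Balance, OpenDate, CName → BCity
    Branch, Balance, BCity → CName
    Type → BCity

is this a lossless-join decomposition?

Yes

Common attributes: R1 ∩ R2 = {Balance, BCity, CName}.
Closure of {Balance, BCity, CName}: BCity → OpenDate applies, adding OpenDate. So (Balance, BCity, CName)⁺ = {Balance, OpenDate, BCity, CName}.
This closure contains every attribute of R2, so R1 ∩ R2 → R2. The join is lossless.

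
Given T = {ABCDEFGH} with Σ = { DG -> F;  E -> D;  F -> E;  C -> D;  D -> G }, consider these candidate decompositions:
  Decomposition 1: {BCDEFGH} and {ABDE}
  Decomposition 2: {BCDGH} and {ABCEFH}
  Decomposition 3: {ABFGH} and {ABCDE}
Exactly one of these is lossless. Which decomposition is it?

Decomposition 2

Decomposition 1: common = {BDE}, closure = {BDEFG} → lossy.
Decomposition 2: common = {BCH}, closure = {BCDEFGH} → lossless.
Decomposition 3: common = {AB}, closure = {AB} → lossy.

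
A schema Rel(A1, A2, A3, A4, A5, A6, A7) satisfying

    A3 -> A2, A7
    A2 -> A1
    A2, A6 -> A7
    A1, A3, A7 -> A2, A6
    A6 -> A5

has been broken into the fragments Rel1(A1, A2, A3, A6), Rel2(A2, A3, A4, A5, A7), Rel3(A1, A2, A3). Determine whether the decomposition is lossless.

Yes

Chase test. Columns are A1, A2, A3, A4, A5, A6, A7; row i has aⱼ where attribute j ∈ Reli, else bᵢⱼ.
Initial tableau (one row per fragment):
  row 1: a1 a2 a3 b14 b15 a6 b17
  row 2: b21 a2 a3 a4 a5 b26 a7
  row 3: a1 a2 a3 b34 b35 b36 b37
Rows 1 and 2 agree on A3; apply A3→A2, A7 and equate their A2, A7 entries.
Rows 1 and 3 agree on A3; apply A3→A2, A7 and equate their A2, A7 entries.
Rows 1 and 2 agree on A2; apply A2→A1 and equate their A1 entries.
Rows 1 and 2 agree on A1, A3, A7; apply A1, A3, A7→A2, A6 and equate their A2, A6 entries.
Rows 1 and 3 agree on A1, A3, A7; apply A1, A3, A7→A2, A6 and equate their A2, A6 entries.
Rows 1 and 2 agree on A6; apply A6→A5 and equate their A5 entries.
Rows 1 and 3 agree on A6; apply A6→A5 and equate their A5 entries.
Row 2 is now all distinguished symbols — the join is lossless.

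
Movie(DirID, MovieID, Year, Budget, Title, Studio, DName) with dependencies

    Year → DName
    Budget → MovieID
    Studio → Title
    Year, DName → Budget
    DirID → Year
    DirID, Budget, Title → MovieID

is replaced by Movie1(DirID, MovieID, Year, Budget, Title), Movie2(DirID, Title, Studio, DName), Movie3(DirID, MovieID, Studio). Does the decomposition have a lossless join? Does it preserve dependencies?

Lossless test (chase): Rows 2 and 3 agree on Studio; apply Studio→Title and equate their Title entries. Rows 1 and 2 agree on DirID; apply DirID→Year and equate their Year entries. Rows 1 and 3 agree on DirID; apply DirID→Year and equate their Year entries. Rows 1 and 2 agree on Year; apply Year→DName and equate their DName entries. Rows 1 and 3 agree on Year; apply Year→DName and equate their DName entries. Rows 1 and 2 agree on Year, DName; apply Year, DName→Budget and equate their Budget entries. Rows 1 and 3 agree on Year, DName; apply Year, DName→Budget and equate their Budget entries. Rows 1 and 2 agree on DirID, Budget, Title; apply DirID, Budget, Title→MovieID and equate their MovieID entries. Row 2 is now all distinguished symbols — the join is lossless.
Dependency preservation: the restricted closure of {Year} across the fragments never reaches {DName}, so Year → DName cannot be enforced without a join — not preserved.

lossless but not dependency-preserving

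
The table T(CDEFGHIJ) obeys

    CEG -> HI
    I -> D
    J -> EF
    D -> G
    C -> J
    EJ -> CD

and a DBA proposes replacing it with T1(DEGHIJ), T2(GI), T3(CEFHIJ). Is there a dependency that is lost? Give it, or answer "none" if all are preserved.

none

CEG → HI: restricted closure across fragments reaches HI.
I → D lies within T1.
J → EF lies within T3.
D → G lies within T1.
C → J lies within T3.
EJ → CD: restricted closure across fragments reaches CD.
Every dependency is enforceable on the fragments, so the decomposition is dependency-preserving.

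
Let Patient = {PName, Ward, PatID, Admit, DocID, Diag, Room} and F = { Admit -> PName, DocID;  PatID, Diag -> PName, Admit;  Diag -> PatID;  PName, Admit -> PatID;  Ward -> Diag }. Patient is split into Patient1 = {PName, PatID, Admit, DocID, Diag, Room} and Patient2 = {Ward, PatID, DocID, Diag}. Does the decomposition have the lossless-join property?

No

Common attributes: Patient1 ∩ Patient2 = {PatID, DocID, Diag}.
Closure of {PatID, DocID, Diag}: PatID, Diag → PName, Admit applies, adding PName, Admit. So (PatID, DocID, Diag)⁺ = {PName, PatID, Admit, DocID, Diag}.
The closure contains neither all of Patient1 = {PName, PatID, Admit, DocID, Diag, Room} nor all of Patient2 = {Ward, PatID, DocID, Diag}, so the common attributes are not a superkey of either fragment. The join is lossy.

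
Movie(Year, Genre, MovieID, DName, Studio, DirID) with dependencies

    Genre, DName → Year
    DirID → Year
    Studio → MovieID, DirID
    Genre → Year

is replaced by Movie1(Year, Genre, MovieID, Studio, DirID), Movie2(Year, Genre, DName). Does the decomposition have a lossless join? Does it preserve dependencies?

lossy but dependency-preserving

Lossless test: (Year, Genre)⁺ = {Year, Genre}, which is a superkey of neither fragment — lossy.
Dependency preservation: every FD's attributes lie within a single fragment, so each can be enforced locally — preserved.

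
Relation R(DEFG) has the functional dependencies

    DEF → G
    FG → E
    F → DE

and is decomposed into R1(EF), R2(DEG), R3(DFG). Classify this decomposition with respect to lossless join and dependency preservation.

Lossless test (chase): Rows 1 and 3 agree on F; apply F→DE and equate their DE entries. Rows 1 and 3 agree on DEF; apply DEF→G and equate their G entries. Row 1 is now all distinguished symbols — the join is lossless.
Dependency preservation: DEF → G; FG → E; F → DE are not contained in any single fragment, but the restricted closure of each left-hand side across the fragments still reaches the right-hand side; the remaining FDs each lie inside some fragment. All dependencies are preserved.

lossless and dependency-preserving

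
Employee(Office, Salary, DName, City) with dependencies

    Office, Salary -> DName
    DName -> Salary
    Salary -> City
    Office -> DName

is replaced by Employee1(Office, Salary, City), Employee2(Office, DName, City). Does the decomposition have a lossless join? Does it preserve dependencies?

Lossless test: (Office, City)⁺ = {Office, Salary, DName, City}, which contains all of one fragment — lossless.
Dependency preservation: the restricted closure of {DName} across the fragments never reaches {Salary}, so DName → Salary cannot be enforced without a join — not preserved.

lossless but not dependency-preserving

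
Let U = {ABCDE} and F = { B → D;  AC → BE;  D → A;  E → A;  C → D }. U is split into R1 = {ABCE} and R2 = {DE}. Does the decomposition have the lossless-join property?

No

Common attributes: R1 ∩ R2 = {E}.
Closure of {E}: E → A applies, adding A. So (E)⁺ = {AE}.
The closure contains neither all of R1 = {ABCE} nor all of R2 = {DE}, so the common attributes are not a superkey of either fragment. The join is lossy.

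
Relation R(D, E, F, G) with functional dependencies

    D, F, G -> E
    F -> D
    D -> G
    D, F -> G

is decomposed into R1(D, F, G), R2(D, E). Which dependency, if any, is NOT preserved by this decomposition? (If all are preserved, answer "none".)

Check D, F, G → E: no single fragment contains all of {D, E, F, G}, and the restricted closure of {D, F, G} across the fragments never reaches {E}.
F → D is preserved.
D → G is preserved.
D, F → G is preserved.

D, F, G -> E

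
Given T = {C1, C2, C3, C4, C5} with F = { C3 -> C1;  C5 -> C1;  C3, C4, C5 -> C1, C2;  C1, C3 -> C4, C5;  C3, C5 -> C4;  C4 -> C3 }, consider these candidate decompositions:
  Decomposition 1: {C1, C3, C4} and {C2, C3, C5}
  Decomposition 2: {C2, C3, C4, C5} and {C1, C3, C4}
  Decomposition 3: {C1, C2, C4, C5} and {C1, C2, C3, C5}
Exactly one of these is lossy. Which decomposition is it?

Decomposition 1: common = {C3}, closure = {C1, C2, C3, C4, C5} → lossless.
Decomposition 2: common = {C3, C4}, closure = {C1, C2, C3, C4, C5} → lossless.
Decomposition 3: common = {C1, C2, C5}, closure = {C1, C2, C5} → lossy.

Decomposition 3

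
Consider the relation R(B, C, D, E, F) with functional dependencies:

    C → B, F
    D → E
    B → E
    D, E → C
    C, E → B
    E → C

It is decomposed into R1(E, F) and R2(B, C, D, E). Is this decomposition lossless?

Yes

Common attributes: R1 ∩ R2 = {E}.
Closure of {E}: E → C applies, adding C; C → B, F applies, adding B, F. So (E)⁺ = {B, C, E, F}.
This closure contains every attribute of R1, so R1 ∩ R2 → R1. The join is lossless.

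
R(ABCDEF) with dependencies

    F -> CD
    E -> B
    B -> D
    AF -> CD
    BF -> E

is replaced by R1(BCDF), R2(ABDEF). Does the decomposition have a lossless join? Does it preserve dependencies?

lossless and dependency-preserving

Lossless test: (BDF)⁺ = {BCDEF}, which contains all of one fragment — lossless.
Dependency preservation: AF → CD is not contained in any single fragment, but the restricted closure of its left-hand side across the fragments still reaches the right-hand side; the remaining FDs each lie inside some fragment. All dependencies are preserved.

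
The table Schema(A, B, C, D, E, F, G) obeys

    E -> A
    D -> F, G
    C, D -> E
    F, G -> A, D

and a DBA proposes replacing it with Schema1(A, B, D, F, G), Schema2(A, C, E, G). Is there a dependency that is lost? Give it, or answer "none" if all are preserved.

Check C, D → E: no single fragment contains all of {C, D, E}, and the restricted closure of {C, D} across the fragments never reaches {E}.
E → A is preserved.
D → F, G is preserved.
F, G → A, D is preserved.

C, D -> E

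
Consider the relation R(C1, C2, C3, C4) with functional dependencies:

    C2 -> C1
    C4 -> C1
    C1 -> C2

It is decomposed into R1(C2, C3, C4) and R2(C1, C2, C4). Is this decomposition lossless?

Yes

Common attributes: R1 ∩ R2 = {C2, C4}.
Closure of {C2, C4}: C2 → C1 applies, adding C1. So (C2, C4)⁺ = {C1, C2, C4}.
This closure contains every attribute of R2, so R1 ∩ R2 → R2. The join is lossless.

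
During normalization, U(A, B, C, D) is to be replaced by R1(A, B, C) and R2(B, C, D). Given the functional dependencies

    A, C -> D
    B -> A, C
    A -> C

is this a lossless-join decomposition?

Common attributes: R1 ∩ R2 = {B, C}.
Closure of {B, C}: B → A, C applies, adding A; A, C → D applies, adding D. So (B, C)⁺ = {A, B, C, D}.
This closure contains every attribute of R1, so R1 ∩ R2 → R1. The join is lossless.

Yes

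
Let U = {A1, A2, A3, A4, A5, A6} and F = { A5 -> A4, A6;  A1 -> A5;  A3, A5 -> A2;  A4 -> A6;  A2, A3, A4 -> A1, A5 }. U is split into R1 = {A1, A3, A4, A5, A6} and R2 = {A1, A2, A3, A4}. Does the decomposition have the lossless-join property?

Common attributes: R1 ∩ R2 = {A1, A3, A4}.
Closure of {A1, A3, A4}: A1 → A5 applies, adding A5; A3, A5 → A2 applies, adding A2; A4 → A6 applies, adding A6. So (A1, A3, A4)⁺ = {A1, A2, A3, A4, A5, A6}.
This closure contains every attribute of R1, so R1 ∩ R2 → R1. The join is lossless.

Yes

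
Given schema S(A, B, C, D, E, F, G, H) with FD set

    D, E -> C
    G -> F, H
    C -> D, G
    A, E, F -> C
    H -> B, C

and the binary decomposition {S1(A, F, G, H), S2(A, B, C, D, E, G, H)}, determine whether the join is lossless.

Yes

Common attributes: S1 ∩ S2 = {A, G, H}.
Closure of {A, G, H}: G → F, H applies, adding F; H → B, C applies, adding B, C; C → D, G applies, adding D. So (A, G, H)⁺ = {A, B, C, D, F, G, H}.
This closure contains every attribute of S1, so S1 ∩ S2 → S1. The join is lossless.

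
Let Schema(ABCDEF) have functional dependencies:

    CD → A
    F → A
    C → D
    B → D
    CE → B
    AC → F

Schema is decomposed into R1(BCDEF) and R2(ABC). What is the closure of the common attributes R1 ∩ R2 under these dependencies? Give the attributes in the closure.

R1 ∩ R2 = {BC}.
C → D applies, adding D
CD → A applies, adding A
AC → F applies, adding F
Closure: {ABCDF}.

ABCDF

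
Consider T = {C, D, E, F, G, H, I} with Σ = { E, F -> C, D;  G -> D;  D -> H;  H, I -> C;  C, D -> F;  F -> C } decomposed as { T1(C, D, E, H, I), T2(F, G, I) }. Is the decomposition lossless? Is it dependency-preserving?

lossy and not dependency-preserving

Lossless test: (I)⁺ = {I}, which is a superkey of neither fragment — lossy.
Dependency preservation: the restricted closure of {E, F} across the fragments never reaches {C, D}, so E, F → C, D cannot be enforced without a join — not preserved.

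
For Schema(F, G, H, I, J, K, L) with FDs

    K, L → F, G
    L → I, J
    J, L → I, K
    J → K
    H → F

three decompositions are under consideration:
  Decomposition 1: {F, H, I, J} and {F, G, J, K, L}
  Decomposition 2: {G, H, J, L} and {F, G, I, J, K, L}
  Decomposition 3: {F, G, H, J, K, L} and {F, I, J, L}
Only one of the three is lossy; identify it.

Decomposition 1

Decomposition 1: common = {F, J}, closure = {F, J, K} → lossy.
Decomposition 2: common = {G, J, L}, closure = {F, G, I, J, K, L} → lossless.
Decomposition 3: common = {F, J, L}, closure = {F, G, I, J, K, L} → lossless.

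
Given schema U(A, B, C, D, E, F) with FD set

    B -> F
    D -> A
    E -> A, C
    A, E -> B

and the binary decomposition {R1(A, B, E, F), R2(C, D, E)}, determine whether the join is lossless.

Common attributes: R1 ∩ R2 = {E}.
Closure of {E}: E → A, C applies, adding A, C; A, E → B applies, adding B; B → F applies, adding F. So (E)⁺ = {A, B, C, E, F}.
This closure contains every attribute of R1, so R1 ∩ R2 → R1. The join is lossless.

Yes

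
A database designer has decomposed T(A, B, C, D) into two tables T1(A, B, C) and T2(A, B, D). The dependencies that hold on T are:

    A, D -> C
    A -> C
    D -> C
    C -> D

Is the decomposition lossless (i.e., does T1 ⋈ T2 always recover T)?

Common attributes: T1 ∩ T2 = {A, B}.
Closure of {A, B}: A → C applies, adding C; C → D applies, adding D. So (A, B)⁺ = {A, B, C, D}.
This closure contains every attribute of T1, so T1 ∩ T2 → T1. The join is lossless.

Yes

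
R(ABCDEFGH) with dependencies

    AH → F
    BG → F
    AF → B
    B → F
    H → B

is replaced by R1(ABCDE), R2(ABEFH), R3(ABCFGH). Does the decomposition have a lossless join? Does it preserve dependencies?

lossy but dependency-preserving

Lossless test (chase): Rows 1 and 2 agree on B; apply B→F and equate their F entries. No row becomes fully distinguished — the join is lossy.
Dependency preservation: every FD's attributes lie within a single fragment, so each can be enforced locally — preserved.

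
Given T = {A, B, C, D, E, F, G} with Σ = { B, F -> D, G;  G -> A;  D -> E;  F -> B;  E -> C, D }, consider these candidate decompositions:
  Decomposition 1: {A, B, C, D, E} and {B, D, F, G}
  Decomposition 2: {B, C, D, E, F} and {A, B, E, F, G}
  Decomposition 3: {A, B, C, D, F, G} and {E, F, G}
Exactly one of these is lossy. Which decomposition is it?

Decomposition 1: common = {B, D}, closure = {B, C, D, E} → lossy.
Decomposition 2: common = {B, E, F}, closure = {A, B, C, D, E, F, G} → lossless.
Decomposition 3: common = {F, G}, closure = {A, B, C, D, E, F, G} → lossless.

Decomposition 1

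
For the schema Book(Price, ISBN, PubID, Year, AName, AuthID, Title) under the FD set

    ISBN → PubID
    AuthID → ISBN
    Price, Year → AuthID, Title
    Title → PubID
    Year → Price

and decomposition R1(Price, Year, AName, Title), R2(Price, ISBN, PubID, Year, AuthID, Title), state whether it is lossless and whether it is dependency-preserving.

lossless and dependency-preserving

Lossless test: (Price, Year, Title)⁺ = {Price, ISBN, PubID, Year, AuthID, Title}, which contains all of one fragment — lossless.
Dependency preservation: every FD's attributes lie within a single fragment, so each can be enforced locally — preserved.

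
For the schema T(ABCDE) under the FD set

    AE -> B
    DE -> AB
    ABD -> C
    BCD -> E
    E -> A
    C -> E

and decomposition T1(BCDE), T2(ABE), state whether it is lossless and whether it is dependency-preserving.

lossless but not dependency-preserving

Lossless test: (BE)⁺ = {ABE}, which contains all of one fragment — lossless.
Dependency preservation: the restricted closure of {ABD} across the fragments never reaches {C}, so ABD → C cannot be enforced without a join — not preserved.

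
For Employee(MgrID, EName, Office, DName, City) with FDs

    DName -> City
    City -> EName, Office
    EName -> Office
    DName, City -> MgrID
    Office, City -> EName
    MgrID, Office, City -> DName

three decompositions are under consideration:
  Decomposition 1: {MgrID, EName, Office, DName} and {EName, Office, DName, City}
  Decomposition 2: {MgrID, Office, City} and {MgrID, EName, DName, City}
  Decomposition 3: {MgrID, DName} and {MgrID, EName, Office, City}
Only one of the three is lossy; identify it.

Decomposition 1: common = {EName, Office, DName}, closure = {MgrID, EName, Office, DName, City} → lossless.
Decomposition 2: common = {MgrID, City}, closure = {MgrID, EName, Office, DName, City} → lossless.
Decomposition 3: common = {MgrID}, closure = {MgrID} → lossy.

Decomposition 3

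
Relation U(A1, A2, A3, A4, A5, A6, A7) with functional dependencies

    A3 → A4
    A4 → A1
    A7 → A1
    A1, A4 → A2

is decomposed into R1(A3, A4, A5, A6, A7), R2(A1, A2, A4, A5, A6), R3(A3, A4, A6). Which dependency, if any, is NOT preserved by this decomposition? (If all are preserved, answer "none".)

Check A7 → A1: no single fragment contains all of {A1, A7}, and the restricted closure of {A7} across the fragments never reaches {A1}.
A3 → A4 is preserved.
A4 → A1 is preserved.
A1, A4 → A2 is preserved.

A7 → A1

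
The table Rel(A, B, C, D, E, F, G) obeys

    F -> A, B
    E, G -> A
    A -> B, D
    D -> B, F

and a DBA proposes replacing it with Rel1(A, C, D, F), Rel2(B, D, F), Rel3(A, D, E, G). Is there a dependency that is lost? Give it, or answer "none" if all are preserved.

F → A, B: restricted closure across fragments reaches A, B.
E, G → A lies within Rel3.
A → B, D: restricted closure across fragments reaches B, D.
D → B, F lies within Rel2.
Every dependency is enforceable on the fragments, so the decomposition is dependency-preserving.

none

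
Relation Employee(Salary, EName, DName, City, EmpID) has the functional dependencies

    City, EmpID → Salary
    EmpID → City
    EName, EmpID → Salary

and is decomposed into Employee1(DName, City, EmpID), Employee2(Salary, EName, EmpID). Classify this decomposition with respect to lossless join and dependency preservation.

Lossless test: (EmpID)⁺ = {Salary, City, EmpID}, which is a superkey of neither fragment — lossy.
Dependency preservation: City, EmpID → Salary is not contained in any single fragment, but the restricted closure of its left-hand side across the fragments still reaches the right-hand side; the remaining FDs each lie inside some fragment. All dependencies are preserved.

lossy but dependency-preserving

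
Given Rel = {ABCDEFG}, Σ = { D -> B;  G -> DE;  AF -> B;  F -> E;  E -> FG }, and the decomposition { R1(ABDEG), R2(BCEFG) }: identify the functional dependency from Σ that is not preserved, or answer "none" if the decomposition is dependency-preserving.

D → B lies within R1.
G → DE lies within R1.
AF → B: restricted closure across fragments reaches B.
F → E lies within R2.
E → FG lies within R2.
Every dependency is enforceable on the fragments, so the decomposition is dependency-preserving.

none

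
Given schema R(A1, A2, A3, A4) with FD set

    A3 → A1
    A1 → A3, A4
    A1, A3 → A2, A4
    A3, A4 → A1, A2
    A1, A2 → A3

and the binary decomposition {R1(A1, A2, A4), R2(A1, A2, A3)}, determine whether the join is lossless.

Common attributes: R1 ∩ R2 = {A1, A2}.
Closure of {A1, A2}: A1 → A3, A4 applies, adding A3, A4. So (A1, A2)⁺ = {A1, A2, A3, A4}.
This closure contains every attribute of R1, so R1 ∩ R2 → R1. The join is lossless.

Yes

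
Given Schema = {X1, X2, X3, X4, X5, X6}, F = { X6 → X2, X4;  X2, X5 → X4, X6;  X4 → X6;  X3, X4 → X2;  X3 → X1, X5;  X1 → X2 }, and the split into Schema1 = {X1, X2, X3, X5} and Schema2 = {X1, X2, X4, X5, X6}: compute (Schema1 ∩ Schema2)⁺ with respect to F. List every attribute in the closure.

X1, X2, X4, X5, X6

Schema1 ∩ Schema2 = {X1, X2, X5}.
X2, X5 → X4, X6 applies, adding X4, X6
Closure: {X1, X2, X4, X5, X6}.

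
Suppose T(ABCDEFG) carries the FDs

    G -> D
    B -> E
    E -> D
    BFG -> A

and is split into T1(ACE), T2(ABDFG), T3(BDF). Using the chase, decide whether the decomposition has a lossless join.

No

Chase test. Columns are ABCDEFG; row i has aⱼ where attribute j ∈ Ti, else bᵢⱼ.
Initial tableau (one row per fragment):
  row 1: a1 b12 a3 b14 a5 b16 b17
  row 2: a1 a2 b23 a4 b25 a6 a7
  row 3: b31 a2 b33 a4 b35 a6 b37
Rows 2 and 3 agree on B; apply B→E and equate their E entries.
No row becomes fully distinguished — the join is lossy.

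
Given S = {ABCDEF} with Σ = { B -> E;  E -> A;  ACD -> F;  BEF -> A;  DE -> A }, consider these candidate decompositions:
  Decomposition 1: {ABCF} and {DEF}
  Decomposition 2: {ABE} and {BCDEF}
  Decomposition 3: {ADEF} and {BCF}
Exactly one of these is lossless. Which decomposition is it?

Decomposition 2

Decomposition 1: common = {F}, closure = {F} → lossy.
Decomposition 2: common = {BE}, closure = {ABE} → lossless.
Decomposition 3: common = {F}, closure = {F} → lossy.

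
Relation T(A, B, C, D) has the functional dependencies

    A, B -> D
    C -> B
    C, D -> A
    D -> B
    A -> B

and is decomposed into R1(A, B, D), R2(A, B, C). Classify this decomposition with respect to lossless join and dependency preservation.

lossless but not dependency-preserving

Lossless test: (A, B)⁺ = {A, B, D}, which contains all of one fragment — lossless.
Dependency preservation: the restricted closure of {C, D} across the fragments never reaches {A}, so C, D → A cannot be enforced without a join — not preserved.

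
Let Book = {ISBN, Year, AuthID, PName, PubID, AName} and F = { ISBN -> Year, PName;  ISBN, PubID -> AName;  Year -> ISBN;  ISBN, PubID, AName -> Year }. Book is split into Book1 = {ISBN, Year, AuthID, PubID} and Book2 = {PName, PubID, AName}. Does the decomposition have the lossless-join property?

No

Common attributes: Book1 ∩ Book2 = {PubID}.
No dependency enlarges {PubID}, so (PubID)⁺ = {PubID}.
The closure contains neither all of Book1 = {ISBN, Year, AuthID, PubID} nor all of Book2 = {PName, PubID, AName}, so the common attributes are not a superkey of either fragment. The join is lossy.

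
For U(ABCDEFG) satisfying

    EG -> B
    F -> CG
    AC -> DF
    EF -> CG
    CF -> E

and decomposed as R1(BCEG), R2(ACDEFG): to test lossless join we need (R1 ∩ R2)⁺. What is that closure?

R1 ∩ R2 = {CEG}.
EG → B applies, adding B
Closure: {BCEG}.

BCEG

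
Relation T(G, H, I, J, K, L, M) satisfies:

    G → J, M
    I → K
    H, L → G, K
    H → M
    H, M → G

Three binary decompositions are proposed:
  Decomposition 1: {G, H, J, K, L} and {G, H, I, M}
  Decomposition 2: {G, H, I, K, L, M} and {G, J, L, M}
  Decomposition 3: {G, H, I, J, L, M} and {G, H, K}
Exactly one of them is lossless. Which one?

Decomposition 2

Decomposition 1: common = {G, H}, closure = {G, H, J, M} → lossy.
Decomposition 2: common = {G, L, M}, closure = {G, J, L, M} → lossless.
Decomposition 3: common = {G, H}, closure = {G, H, J, M} → lossy.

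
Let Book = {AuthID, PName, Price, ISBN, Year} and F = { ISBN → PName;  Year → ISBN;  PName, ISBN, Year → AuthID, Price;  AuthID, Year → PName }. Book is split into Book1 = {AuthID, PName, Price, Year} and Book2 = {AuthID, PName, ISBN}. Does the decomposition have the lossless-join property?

Common attributes: Book1 ∩ Book2 = {AuthID, PName}.
No dependency enlarges {AuthID, PName}, so (AuthID, PName)⁺ = {AuthID, PName}.
The closure contains neither all of Book1 = {AuthID, PName, Price, Year} nor all of Book2 = {AuthID, PName, ISBN}, so the common attributes are not a superkey of either fragment. The join is lossy.

No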